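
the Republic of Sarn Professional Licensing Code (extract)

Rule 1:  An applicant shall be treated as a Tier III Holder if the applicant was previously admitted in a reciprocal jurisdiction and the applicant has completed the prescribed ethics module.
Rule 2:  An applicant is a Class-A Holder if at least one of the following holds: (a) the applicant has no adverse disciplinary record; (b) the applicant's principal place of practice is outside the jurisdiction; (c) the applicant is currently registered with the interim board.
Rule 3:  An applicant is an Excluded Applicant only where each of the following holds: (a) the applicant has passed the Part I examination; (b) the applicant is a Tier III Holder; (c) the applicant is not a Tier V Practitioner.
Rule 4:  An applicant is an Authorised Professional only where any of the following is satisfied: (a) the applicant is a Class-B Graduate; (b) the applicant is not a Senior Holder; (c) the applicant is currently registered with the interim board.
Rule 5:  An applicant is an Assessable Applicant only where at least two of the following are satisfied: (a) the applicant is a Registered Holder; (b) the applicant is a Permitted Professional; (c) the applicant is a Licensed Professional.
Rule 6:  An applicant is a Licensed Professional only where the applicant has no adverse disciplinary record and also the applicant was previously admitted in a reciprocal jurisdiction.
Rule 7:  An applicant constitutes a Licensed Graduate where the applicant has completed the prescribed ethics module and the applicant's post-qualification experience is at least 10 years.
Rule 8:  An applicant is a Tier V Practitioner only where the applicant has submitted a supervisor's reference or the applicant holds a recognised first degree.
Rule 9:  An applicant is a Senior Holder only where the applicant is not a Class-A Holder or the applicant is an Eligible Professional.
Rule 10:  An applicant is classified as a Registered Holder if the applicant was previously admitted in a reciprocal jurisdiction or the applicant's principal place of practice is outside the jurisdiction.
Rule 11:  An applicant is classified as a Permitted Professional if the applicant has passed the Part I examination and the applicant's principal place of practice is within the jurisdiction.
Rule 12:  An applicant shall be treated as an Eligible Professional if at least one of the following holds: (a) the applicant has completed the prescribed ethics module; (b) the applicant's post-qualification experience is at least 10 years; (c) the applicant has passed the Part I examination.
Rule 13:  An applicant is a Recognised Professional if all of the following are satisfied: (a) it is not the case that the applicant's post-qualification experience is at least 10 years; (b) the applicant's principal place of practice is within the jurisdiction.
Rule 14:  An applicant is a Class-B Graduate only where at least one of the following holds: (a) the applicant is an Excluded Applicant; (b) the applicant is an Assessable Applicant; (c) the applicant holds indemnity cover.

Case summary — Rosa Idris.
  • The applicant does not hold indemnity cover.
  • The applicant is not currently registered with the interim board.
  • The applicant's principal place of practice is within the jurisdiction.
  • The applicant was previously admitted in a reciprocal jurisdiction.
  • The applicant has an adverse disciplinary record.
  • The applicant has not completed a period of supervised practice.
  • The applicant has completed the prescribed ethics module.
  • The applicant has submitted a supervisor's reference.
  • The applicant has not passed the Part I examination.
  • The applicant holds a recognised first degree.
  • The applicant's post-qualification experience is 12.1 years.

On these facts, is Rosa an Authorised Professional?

rule 1 — Tier III Holder: [the applicant was previously admitted in a reciprocal jurisdiction? yes] AND [the applicant has completed the prescribed ethics module? yes] → satisfied.
rule 8 — Tier V Practitioner: [the applicant has submitted a supervisor's reference? yes] OR [the applicant holds a recognised first degree? yes] → satisfied.
rule 3 — Excluded Applicant: [the applicant has passed the Part I examination? no] AND [Tier III Holder (rule 1)? yes] AND [not a Tier V Practitioner (rule 8)? no] → not satisfied.
rule 10 — Registered Holder: [the applicant was previously admitted in a reciprocal jurisdiction? yes] OR [the applicant's principal place of practice is outside the jurisdiction? no] → satisfied.
rule 11 — Permitted Professional: [the applicant has passed the Part I examination? no] AND [the applicant's principal place of practice is within the jurisdiction? yes] → not satisfied.
rule 6 — Licensed Professional: [the applicant has no adverse disciplinary record? no] AND [the applicant was previously admitted in a reciprocal jurisdiction? yes] → not satisfied.
rule 5 — Assessable Applicant: Registered Holder (rule 10)? yes; Permitted Professional (rule 11)? no; Licensed Professional (rule 6)? no — 1 of 3 hold (need ≥2) → not satisfied.
rule 14 — Class-B Graduate: [Excluded Applicant (rule 3)? no] OR [Assessable Applicant (rule 5)? no] OR [the applicant holds indemnity cover? no] → not satisfied.
rule 2 — Class-A Holder: [the applicant has no adverse disciplinary record? no] OR [the applicant's principal place of practice is outside the jurisdiction? no] OR [the applicant is currently registered with the interim board? no] → not satisfied.
rule 12 — Eligible Professional: [the applicant has completed the prescribed ethics module? yes] OR [applicant's post-qualification experience: 12.1 years ≥ 10 years? yes] OR [the applicant has passed the Part I examination? no] → satisfied.
rule 9 — Senior Holder: [not a Class-A Holder (rule 2)? yes] OR [Eligible Professional (rule 12)? yes] → satisfied.
rule 4 — Authorised Professional: [Class-B Graduate (rule 14)? no] OR [not a Senior Holder (rule 9)? no] OR [the applicant is currently registered with the interim board? no] → not satisfied.

No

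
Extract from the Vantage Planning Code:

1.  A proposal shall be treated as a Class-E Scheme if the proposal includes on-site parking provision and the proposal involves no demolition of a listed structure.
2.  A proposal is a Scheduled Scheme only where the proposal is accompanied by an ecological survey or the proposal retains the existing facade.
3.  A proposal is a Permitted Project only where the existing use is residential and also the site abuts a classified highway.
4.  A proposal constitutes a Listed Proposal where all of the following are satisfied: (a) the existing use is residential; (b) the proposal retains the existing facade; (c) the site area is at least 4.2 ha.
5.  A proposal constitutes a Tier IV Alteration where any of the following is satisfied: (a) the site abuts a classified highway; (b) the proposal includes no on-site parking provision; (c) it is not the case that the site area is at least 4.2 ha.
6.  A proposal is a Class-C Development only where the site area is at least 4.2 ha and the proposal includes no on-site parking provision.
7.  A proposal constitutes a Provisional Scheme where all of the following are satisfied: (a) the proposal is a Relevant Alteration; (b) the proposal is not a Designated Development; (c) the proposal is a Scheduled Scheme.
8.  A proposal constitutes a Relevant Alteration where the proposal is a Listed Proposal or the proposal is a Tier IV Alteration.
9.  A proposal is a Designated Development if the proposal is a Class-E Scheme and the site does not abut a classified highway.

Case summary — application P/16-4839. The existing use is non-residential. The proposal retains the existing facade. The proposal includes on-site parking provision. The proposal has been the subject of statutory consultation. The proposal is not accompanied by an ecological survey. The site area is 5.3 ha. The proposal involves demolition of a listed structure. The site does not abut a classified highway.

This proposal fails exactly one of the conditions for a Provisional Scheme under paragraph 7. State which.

Under paragraph 4: the existing use is residential? no; and the proposal retains the existing facade? yes; and site area: 5.3 ha ≥ 4.2 ha? yes. So the proposal is not a Listed Proposal.
Under paragraph 5: the site abuts a classified highway? no; or the proposal includes no on-site parking provision? no; or site area: 5.3 ha ≥ 4.2 ha? yes, so negated condition no. So the proposal is not a Tier IV Alteration.
Under paragraph 8: Listed Proposal (paragraph 4)? no; or Tier IV Alteration (paragraph 5)? no. So the proposal is not a Relevant Alteration.
Under paragraph 1: the proposal includes on-site parking provision? yes; and the proposal involves no demolition of a listed structure? no. So the proposal is not a Class-E Scheme.
Under paragraph 9: Class-E Scheme (paragraph 1)? no; and the site does not abut a classified highway? yes. So the proposal is not a Designated Development.
Under paragraph 2: the proposal is accompanied by an ecological survey? no; or the proposal retains the existing facade? yes. So the proposal is a Scheduled Scheme.
Under paragraph 7: Relevant Alteration (paragraph 8)? no; and not a Designated Development (paragraph 9)? yes; and Scheduled Scheme (paragraph 2)? yes. So the proposal is not a Provisional Scheme.

Relevant Alteration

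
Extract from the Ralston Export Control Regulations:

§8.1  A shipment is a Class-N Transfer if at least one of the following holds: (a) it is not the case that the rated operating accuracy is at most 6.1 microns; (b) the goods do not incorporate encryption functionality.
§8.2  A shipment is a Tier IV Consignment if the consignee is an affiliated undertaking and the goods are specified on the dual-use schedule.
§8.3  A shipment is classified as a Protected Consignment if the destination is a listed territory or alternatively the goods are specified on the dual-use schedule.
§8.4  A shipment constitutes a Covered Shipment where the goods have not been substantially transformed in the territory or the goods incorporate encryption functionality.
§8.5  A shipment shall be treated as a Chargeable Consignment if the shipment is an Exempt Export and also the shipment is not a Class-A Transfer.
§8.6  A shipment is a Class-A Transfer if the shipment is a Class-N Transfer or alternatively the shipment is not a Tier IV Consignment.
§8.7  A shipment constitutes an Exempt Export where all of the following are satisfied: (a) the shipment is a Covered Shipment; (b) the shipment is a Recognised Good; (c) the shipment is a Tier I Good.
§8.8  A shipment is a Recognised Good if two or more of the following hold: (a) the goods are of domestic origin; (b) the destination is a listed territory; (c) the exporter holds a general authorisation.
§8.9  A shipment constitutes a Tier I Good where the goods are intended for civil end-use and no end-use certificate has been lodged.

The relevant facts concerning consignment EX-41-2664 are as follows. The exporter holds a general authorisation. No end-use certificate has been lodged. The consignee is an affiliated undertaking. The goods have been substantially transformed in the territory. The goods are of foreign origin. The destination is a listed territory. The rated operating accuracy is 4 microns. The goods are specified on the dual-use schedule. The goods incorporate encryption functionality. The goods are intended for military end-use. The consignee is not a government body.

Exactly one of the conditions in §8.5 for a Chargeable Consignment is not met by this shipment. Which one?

Exempt Export

§8.4 — Covered Shipment: [the goods have not been substantially transformed in the territory? no] OR [the goods incorporate encryption functionality? yes] → satisfied.
§8.8 — Recognised Good: the goods are of domestic origin? no; the destination is a listed territory? yes; the exporter holds a general authorisation? yes — 2 of 3 hold (need ≥2) → satisfied.
§8.9 — Tier I Good: [the goods are intended for civil end-use? no] AND [no end-use certificate has been lodged? yes] → not satisfied.
§8.7 — Exempt Export: [Covered Shipment (§8.4)? yes] AND [Recognised Good (§8.8)? yes] AND [Tier I Good (§8.9)? no] → not satisfied.
§8.1 — Class-N Transfer: [rated operating accuracy: 4 microns ≤ 6.1 microns? yes, so negated condition no] OR [the goods do not incorporate encryption functionality? no] → not satisfied.
§8.2 — Tier IV Consignment: [the consignee is an affiliated undertaking? yes] AND [the goods are specified on the dual-use schedule? yes] → satisfied.
§8.6 — Class-A Transfer: [Class-N Transfer (§8.1)? no] OR [not a Tier IV Consignment (§8.2)? no] → not satisfied.
§8.5 — Chargeable Consignment: [Exempt Export (§8.7)? no] AND [not a Class-A Transfer (§8.6)? yes] → not satisfied.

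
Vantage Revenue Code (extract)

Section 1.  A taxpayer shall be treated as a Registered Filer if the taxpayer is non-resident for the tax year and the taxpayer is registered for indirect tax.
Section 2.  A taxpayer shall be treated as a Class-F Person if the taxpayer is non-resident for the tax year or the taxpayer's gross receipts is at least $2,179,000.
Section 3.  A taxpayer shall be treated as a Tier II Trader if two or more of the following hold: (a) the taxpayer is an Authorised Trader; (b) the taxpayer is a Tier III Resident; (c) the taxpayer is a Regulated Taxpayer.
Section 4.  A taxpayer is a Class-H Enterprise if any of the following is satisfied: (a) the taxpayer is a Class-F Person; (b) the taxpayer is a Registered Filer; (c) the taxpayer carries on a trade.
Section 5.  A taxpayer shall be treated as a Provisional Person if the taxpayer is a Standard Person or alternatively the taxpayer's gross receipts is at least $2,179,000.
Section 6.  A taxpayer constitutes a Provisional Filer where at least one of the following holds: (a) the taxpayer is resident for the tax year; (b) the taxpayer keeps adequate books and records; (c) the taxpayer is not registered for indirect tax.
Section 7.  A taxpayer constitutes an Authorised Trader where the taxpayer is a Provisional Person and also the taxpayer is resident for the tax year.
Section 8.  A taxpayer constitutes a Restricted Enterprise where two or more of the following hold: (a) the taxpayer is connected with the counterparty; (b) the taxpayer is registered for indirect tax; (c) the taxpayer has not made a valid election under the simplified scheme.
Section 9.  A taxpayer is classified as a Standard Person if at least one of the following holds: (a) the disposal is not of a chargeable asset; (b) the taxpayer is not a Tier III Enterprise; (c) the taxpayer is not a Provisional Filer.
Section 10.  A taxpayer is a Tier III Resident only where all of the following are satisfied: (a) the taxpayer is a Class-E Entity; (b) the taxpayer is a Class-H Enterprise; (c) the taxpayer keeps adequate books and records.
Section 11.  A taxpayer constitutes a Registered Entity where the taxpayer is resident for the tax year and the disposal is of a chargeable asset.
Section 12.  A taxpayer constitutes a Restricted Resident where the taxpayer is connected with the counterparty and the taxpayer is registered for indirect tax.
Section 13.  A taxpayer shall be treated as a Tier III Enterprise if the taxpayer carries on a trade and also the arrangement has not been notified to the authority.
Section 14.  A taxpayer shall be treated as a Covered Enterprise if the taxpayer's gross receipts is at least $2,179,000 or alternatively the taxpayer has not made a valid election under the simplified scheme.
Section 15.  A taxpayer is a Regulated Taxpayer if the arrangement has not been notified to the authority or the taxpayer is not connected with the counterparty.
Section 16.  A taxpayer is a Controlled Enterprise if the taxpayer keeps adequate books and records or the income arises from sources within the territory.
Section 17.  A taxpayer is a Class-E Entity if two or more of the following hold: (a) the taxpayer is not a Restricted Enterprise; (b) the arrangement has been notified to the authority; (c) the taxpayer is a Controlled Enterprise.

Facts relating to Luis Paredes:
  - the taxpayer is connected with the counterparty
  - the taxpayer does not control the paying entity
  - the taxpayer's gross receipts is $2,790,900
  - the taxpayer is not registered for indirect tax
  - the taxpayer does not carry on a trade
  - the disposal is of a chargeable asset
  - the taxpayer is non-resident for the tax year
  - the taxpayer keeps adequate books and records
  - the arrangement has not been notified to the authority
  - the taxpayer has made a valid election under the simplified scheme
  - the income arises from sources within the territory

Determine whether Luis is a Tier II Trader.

Yes

section 13 — Tier III Enterprise: [the taxpayer carries on a trade? no] AND [the arrangement has not been notified to the authority? yes] → not satisfied.
section 6 — Provisional Filer: [the taxpayer is resident for the tax year? no] OR [the taxpayer keeps adequate books and records? yes] OR [the taxpayer is not registered for indirect tax? yes] → satisfied.
section 9 — Standard Person: [the disposal is not of a chargeable asset? no] OR [not a Tier III Enterprise (section 13)? yes] OR [not a Provisional Filer (section 6)? no] → satisfied.
section 5 — Provisional Person: [Standard Person (section 9)? yes] OR [taxpayer's gross receipts: $2,790,900 ≥ $2,179,000? yes] → satisfied.
section 7 — Authorised Trader: [Provisional Person (section 5)? yes] AND [the taxpayer is resident for the tax year? no] → not satisfied.
section 8 — Restricted Enterprise: the taxpayer is connected with the counterparty? yes; the taxpayer is registered for indirect tax? no; the taxpayer has not made a valid election under the simplified scheme? no — 1 of 3 hold (need ≥2) → not satisfied.
section 16 — Controlled Enterprise: [the taxpayer keeps adequate books and records? yes] OR [the income arises from sources within the territory? yes] → satisfied.
section 17 — Class-E Entity: not a Restricted Enterprise (section 8)? yes; the arrangement has been notified to the authority? no; Controlled Enterprise (section 16)? yes — 2 of 3 hold (need ≥2) → satisfied.
section 2 — Class-F Person: [the taxpayer is non-resident for the tax year? yes] OR [taxpayer's gross receipts: $2,790,900 ≥ $2,179,000? yes] → satisfied.
section 1 — Registered Filer: [the taxpayer is non-resident for the tax year? yes] AND [the taxpayer is registered for indirect tax? no] → not satisfied.
section 4 — Class-H Enterprise: [Class-F Person (section 2)? yes] OR [Registered Filer (section 1)? no] OR [the taxpayer carries on a trade? no] → satisfied.
section 10 — Tier III Resident: [Class-E Entity (section 17)? yes] AND [Class-H Enterprise (section 4)? yes] AND [the taxpayer keeps adequate books and records? yes] → satisfied.
section 15 — Regulated Taxpayer: [the arrangement has not been notified to the authority? yes] OR [the taxpayer is not connected with the counterparty? no] → satisfied.
section 3 — Tier II Trader: Authorised Trader (section 7)? no; Tier III Resident (section 10)? yes; Regulated Taxpayer (section 15)? yes — 2 of 3 hold (need ≥2) → satisfied.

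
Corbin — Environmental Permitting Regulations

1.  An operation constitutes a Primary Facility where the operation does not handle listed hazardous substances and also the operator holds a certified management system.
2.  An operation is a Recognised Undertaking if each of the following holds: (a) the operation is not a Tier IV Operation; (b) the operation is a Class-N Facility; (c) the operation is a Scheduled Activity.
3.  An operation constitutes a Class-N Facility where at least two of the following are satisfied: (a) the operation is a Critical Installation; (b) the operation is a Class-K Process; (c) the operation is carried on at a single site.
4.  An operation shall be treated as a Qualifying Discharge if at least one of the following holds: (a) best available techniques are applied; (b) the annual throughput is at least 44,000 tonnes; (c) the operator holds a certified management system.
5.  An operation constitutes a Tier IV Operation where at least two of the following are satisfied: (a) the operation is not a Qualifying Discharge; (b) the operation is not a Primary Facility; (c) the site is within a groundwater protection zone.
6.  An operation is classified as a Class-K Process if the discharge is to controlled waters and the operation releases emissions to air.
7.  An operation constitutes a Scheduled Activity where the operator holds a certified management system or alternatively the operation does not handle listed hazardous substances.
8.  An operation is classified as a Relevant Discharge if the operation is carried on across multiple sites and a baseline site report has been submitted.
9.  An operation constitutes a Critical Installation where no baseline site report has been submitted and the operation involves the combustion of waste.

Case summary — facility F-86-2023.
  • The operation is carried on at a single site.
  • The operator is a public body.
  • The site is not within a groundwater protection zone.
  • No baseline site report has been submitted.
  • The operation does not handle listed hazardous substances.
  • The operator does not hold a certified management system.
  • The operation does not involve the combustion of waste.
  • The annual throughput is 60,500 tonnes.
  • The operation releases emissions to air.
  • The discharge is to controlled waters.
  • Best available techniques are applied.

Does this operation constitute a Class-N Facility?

Under paragraph 9: no baseline site report has been submitted? yes; and the operation involves the combustion of waste? no. So the operation is not a Critical Installation.
Under paragraph 6: the discharge is to controlled waters? yes; and the operation releases emissions to air? yes. So the operation is a Class-K Process.
Under paragraph 3: Critical Installation (paragraph 9)? no; Class-K Process (paragraph 6)? yes; the operation is carried on at a single site? yes — 2 of 3 hold (need ≥2) → satisfied.

Yes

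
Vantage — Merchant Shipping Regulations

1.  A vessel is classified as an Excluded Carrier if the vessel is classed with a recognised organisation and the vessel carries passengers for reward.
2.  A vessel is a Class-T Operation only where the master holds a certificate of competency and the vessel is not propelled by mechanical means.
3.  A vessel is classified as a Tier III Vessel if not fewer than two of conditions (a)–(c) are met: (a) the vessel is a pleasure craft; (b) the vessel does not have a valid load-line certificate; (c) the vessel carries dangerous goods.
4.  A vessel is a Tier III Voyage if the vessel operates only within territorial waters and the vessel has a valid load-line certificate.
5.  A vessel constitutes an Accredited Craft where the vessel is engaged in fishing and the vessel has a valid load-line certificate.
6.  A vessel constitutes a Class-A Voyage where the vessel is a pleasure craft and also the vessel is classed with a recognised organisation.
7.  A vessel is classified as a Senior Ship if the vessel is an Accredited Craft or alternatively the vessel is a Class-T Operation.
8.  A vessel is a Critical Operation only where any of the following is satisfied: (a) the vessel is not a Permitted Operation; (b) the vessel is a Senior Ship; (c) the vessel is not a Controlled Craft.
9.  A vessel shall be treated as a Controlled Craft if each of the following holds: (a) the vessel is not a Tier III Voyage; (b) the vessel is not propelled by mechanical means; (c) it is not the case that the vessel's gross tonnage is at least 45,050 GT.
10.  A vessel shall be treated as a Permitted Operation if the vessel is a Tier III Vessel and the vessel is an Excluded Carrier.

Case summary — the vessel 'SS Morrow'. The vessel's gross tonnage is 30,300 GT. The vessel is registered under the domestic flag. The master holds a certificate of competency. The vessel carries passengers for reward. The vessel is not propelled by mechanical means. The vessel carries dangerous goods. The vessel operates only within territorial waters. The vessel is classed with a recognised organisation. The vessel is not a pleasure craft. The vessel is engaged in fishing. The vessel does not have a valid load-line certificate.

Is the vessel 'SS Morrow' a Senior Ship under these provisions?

paragraph 5 — Accredited Craft: [the vessel is engaged in fishing? yes] AND [the vessel has a valid load-line certificate? no] → not satisfied.
paragraph 2 — Class-T Operation: [the master holds a certificate of competency? yes] AND [the vessel is not propelled by mechanical means? yes] → satisfied.
paragraph 7 — Senior Ship: [Accredited Craft (paragraph 5)? no] OR [Class-T Operation (paragraph 2)? yes] → satisfied.

Yes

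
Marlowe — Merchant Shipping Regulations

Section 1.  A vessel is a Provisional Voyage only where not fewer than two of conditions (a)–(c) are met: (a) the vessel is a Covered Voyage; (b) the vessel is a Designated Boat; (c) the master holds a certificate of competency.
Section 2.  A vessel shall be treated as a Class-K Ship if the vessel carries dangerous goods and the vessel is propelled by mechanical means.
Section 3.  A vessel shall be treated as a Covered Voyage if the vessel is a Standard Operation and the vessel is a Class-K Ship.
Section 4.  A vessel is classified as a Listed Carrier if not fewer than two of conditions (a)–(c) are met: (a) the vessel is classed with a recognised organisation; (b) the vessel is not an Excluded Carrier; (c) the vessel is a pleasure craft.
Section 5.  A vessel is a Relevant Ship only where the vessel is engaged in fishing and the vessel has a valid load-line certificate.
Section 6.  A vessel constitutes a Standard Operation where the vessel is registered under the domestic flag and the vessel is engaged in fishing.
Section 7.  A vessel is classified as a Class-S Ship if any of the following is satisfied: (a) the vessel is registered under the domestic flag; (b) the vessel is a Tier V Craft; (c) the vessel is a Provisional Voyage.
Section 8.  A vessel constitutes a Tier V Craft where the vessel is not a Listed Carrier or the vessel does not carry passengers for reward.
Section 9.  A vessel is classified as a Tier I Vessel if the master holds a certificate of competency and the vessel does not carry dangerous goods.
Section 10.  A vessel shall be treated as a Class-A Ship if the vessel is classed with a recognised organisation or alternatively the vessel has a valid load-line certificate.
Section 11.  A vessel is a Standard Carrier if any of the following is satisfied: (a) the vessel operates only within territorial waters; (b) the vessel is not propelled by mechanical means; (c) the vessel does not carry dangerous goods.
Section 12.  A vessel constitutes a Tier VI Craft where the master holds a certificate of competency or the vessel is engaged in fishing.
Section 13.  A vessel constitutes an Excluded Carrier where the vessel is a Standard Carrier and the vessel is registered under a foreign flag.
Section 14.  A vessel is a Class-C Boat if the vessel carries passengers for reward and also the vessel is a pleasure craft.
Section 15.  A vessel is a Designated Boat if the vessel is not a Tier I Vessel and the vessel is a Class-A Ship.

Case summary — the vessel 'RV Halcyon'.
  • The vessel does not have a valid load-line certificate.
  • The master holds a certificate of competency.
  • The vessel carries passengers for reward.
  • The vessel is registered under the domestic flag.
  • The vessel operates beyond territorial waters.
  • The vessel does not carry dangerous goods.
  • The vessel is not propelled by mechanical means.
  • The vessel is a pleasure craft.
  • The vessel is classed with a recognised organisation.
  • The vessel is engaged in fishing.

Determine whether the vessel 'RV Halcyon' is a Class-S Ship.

Yes

section 11 — Standard Carrier: [the vessel operates only within territorial waters? no] OR [the vessel is not propelled by mechanical means? yes] OR [the vessel does not carry dangerous goods? yes] → satisfied.
section 13 — Excluded Carrier: [Standard Carrier (section 11)? yes] AND [the vessel is registered under a foreign flag? no] → not satisfied.
section 4 — Listed Carrier: the vessel is classed with a recognised organisation? yes; not an Excluded Carrier (section 13)? yes; the vessel is a pleasure craft? yes — 3 of 3 hold (need ≥2) → satisfied.
section 8 — Tier V Craft: [not a Listed Carrier (section 4)? no] OR [the vessel does not carry passengers for reward? no] → not satisfied.
section 6 — Standard Operation: [the vessel is registered under the domestic flag? yes] AND [the vessel is engaged in fishing? yes] → satisfied.
section 2 — Class-K Ship: [the vessel carries dangerous goods? no] AND [the vessel is propelled by mechanical means? no] → not satisfied.
section 3 — Covered Voyage: [Standard Operation (section 6)? yes] AND [Class-K Ship (section 2)? no] → not satisfied.
section 9 — Tier I Vessel: [the master holds a certificate of competency? yes] AND [the vessel does not carry dangerous goods? yes] → satisfied.
section 10 — Class-A Ship: [the vessel is classed with a recognised organisation? yes] OR [the vessel has a valid load-line certificate? no] → satisfied.
section 15 — Designated Boat: [not a Tier I Vessel (section 9)? no] AND [Class-A Ship (section 10)? yes] → not satisfied.
section 1 — Provisional Voyage: Covered Voyage (section 3)? no; Designated Boat (section 15)? no; the master holds a certificate of competency? yes — 1 of 3 hold (need ≥2) → not satisfied.
section 7 — Class-S Ship: [the vessel is registered under the domestic flag? yes] OR [Tier V Craft (section 8)? no] OR [Provisional Voyage (section 1)? no] → satisfied.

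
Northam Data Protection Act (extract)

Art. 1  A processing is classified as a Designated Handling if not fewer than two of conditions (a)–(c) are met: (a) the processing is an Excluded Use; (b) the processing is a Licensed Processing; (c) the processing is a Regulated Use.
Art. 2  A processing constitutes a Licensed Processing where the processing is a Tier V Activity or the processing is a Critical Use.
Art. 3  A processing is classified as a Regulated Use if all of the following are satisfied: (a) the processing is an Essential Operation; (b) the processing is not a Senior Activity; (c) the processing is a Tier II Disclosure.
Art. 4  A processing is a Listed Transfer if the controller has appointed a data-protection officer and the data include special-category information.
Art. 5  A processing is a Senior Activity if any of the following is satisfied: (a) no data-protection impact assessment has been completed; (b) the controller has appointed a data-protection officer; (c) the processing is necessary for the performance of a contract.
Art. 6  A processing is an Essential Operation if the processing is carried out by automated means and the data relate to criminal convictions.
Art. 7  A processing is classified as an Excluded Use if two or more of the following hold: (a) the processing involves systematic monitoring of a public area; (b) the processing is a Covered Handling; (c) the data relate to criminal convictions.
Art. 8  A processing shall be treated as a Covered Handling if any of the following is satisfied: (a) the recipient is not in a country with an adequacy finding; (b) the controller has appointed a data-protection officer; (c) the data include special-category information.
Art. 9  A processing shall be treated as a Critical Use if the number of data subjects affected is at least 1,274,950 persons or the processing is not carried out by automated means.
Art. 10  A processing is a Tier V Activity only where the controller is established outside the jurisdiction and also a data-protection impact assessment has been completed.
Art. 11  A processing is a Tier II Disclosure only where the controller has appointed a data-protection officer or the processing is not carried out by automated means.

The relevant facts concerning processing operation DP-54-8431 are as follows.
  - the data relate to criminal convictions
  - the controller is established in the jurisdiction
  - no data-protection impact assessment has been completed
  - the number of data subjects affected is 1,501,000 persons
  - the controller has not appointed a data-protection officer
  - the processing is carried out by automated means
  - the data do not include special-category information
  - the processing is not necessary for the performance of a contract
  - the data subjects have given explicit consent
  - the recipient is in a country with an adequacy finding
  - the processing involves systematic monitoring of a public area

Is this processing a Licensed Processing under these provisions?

article 10 — Tier V Activity: [the controller is established outside the jurisdiction? no] AND [a data-protection impact assessment has been completed? no] → not satisfied.
article 9 — Critical Use: [number of data subjects affected: 1,501,000 persons ≥ 1,274,950 persons? yes] OR [the processing is not carried out by automated means? no] → satisfied.
article 2 — Licensed Processing: [Tier V Activity (article 10)? no] OR [Critical Use (article 9)? yes] → satisfied.

Yes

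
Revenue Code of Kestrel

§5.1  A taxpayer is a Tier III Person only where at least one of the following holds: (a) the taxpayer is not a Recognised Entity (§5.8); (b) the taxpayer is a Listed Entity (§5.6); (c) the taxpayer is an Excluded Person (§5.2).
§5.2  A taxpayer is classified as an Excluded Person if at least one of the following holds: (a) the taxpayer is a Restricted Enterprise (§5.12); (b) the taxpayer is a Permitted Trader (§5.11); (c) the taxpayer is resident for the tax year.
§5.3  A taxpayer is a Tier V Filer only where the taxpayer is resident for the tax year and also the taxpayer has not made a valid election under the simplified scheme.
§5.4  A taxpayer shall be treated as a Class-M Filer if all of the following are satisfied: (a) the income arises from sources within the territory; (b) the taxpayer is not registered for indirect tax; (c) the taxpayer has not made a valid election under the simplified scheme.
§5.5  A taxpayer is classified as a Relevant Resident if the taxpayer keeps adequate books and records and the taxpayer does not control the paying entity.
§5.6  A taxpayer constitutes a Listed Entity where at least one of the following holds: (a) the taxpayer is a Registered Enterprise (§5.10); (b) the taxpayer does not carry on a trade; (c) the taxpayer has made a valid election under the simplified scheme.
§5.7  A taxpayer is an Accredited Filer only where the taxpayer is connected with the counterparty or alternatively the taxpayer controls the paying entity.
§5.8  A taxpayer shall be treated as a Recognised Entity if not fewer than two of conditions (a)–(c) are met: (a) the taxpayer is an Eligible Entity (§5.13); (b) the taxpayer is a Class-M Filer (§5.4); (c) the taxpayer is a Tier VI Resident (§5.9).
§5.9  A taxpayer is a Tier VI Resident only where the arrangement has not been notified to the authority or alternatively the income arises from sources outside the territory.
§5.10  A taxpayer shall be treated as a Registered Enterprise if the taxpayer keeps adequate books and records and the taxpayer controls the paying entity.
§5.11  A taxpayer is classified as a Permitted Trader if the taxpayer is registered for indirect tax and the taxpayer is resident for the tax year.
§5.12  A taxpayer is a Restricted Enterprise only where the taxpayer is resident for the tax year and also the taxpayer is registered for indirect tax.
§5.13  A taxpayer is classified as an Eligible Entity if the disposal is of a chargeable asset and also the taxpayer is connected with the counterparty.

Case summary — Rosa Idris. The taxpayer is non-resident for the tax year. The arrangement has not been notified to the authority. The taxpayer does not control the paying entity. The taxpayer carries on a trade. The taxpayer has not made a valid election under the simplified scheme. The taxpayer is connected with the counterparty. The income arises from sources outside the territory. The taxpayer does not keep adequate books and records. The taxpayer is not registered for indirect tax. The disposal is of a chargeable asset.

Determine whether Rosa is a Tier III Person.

No

§5.13 — Eligible Entity: [the disposal is of a chargeable asset? yes] AND [the taxpayer is connected with the counterparty? yes] → satisfied.
§5.4 — Class-M Filer: [the income arises from sources within the territory? no] AND [the taxpayer is not registered for indirect tax? yes] AND [the taxpayer has not made a valid election under the simplified scheme? yes] → not satisfied.
§5.9 — Tier VI Resident: [the arrangement has not been notified to the authority? yes] OR [the income arises from sources outside the territory? yes] → satisfied.
§5.8 — Recognised Entity: Eligible Entity (§5.13)? yes; Class-M Filer (§5.4)? no; Tier VI Resident (§5.9)? yes — 2 of 3 hold (need ≥2) → satisfied.
§5.10 — Registered Enterprise: [the taxpayer keeps adequate books and records? no] AND [the taxpayer controls the paying entity? no] → not satisfied.
§5.6 — Listed Entity: [Registered Enterprise (§5.10)? no] OR [the taxpayer does not carry on a trade? no] OR [the taxpayer has made a valid election under the simplified scheme? no] → not satisfied.
§5.12 — Restricted Enterprise: [the taxpayer is resident for the tax year? no] AND [the taxpayer is registered for indirect tax? no] → not satisfied.
§5.11 — Permitted Trader: [the taxpayer is registered for indirect tax? no] AND [the taxpayer is resident for the tax year? no] → not satisfied.
§5.2 — Excluded Person: [Restricted Enterprise (§5.12)? no] OR [Permitted Trader (§5.11)? no] OR [the taxpayer is resident for the tax year? no] → not satisfied.
§5.1 — Tier III Person: [not a Recognised Entity (§5.8)? no] OR [Listed Entity (§5.6)? no] OR [Excluded Person (§5.2)? no] → not satisfied.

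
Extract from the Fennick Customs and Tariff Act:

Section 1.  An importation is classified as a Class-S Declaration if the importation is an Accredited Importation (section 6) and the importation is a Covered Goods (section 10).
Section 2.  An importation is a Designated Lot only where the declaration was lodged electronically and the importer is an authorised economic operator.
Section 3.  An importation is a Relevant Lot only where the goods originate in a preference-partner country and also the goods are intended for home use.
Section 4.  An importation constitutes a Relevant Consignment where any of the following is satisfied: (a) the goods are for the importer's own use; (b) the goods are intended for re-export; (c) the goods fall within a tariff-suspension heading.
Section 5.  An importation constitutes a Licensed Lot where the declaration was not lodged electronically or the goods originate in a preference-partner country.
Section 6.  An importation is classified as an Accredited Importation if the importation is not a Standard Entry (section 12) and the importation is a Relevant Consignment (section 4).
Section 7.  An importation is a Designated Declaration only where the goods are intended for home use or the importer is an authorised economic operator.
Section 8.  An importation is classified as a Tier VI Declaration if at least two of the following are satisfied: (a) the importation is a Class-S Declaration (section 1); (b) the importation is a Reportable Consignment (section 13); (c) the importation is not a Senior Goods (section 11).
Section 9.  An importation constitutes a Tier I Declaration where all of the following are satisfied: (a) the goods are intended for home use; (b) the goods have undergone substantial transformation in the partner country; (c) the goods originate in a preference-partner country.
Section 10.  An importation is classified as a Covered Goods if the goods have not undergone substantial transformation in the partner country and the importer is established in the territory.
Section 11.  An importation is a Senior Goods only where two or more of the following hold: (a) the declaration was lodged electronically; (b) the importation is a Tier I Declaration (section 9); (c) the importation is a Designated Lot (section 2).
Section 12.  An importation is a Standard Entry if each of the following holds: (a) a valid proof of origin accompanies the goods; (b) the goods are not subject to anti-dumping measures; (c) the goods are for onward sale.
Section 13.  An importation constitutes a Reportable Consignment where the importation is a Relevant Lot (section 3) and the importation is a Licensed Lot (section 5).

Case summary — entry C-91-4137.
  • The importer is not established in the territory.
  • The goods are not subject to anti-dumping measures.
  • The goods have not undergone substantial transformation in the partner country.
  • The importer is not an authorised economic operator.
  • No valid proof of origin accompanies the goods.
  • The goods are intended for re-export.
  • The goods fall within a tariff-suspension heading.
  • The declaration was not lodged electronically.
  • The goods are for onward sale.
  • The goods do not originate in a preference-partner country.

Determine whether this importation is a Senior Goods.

No

section 9 — Tier I Declaration: [the goods are intended for home use? no] AND [the goods have undergone substantial transformation in the partner country? no] AND [the goods originate in a preference-partner country? no] → not satisfied.
section 2 — Designated Lot: [the declaration was lodged electronically? no] AND [the importer is an authorised economic operator? no] → not satisfied.
section 11 — Senior Goods: the declaration was lodged electronically? no; Tier I Declaration (section 9)? no; Designated Lot (section 2)? no — 0 of 3 hold (need ≥2) → not satisfied.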